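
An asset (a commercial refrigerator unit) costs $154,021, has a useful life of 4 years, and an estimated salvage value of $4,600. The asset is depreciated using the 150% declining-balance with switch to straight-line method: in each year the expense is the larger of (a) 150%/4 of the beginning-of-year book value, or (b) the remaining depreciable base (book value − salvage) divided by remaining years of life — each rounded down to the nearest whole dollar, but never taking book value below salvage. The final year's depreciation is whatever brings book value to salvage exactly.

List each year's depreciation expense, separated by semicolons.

$57,757; $36,099; $27,782; $27,783

Depreciable base = $154,021 − $4,600 = $149,421.
Year 1: DB = ⌊$154,021 × 150%/4⌋ = $57,757; SL = ⌊$149,421/4⌋ = $37,355 → take DB $57,757. Book value $96,264.
Year 2: DB = ⌊$96,264 × 150%/4⌋ = $36,099; SL = ⌊$91,664/3⌋ = $30,554 → take DB $36,099. Book value $60,165.
Year 3: DB = ⌊$60,165 × 150%/4⌋ = $22,561; SL = ⌊$55,565/2⌋ = $27,782 → take SL $27,782. Book value $32,383.
Year 4 (final): $32,383 − $4,600 = $27,783. Book value $4,600.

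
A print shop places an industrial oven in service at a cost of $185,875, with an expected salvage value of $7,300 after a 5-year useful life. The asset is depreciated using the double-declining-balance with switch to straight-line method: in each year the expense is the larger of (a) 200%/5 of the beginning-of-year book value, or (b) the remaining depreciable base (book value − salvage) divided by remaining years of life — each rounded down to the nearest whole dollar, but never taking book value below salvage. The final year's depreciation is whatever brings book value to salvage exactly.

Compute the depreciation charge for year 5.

Depreciable base = $185,875 − $7,300 = $178,575.
Year 1: DB = ⌊$185,875 × 200%/5⌋ = $74,350; SL = ⌊$178,575/5⌋ = $35,715 → take DB $74,350. Book value $111,525.
Year 2: DB = ⌊$111,525 × 200%/5⌋ = $44,610; SL = ⌊$104,225/4⌋ = $26,056 → take DB $44,610. Book value $66,915.
Year 3: DB = ⌊$66,915 × 200%/5⌋ = $26,766; SL = ⌊$59,615/3⌋ = $19,871 → take DB $26,766. Book value $40,149.
Year 4: DB = ⌊$40,149 × 200%/5⌋ = $16,059; SL = ⌊$32,849/2⌋ = $16,424 → take SL $16,424. Book value $23,725.
Year 5 (final): $23,725 − $7,300 = $16,425. Book value $7,300.

$16,425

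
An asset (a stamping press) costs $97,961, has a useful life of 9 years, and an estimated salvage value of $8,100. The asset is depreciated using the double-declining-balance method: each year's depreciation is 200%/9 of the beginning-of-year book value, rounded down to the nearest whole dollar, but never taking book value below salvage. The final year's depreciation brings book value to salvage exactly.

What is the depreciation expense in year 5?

Depreciable base = $97,961 − $8,100 = $89,861.
Year 1: ⌊$97,961 × 200%/9⌋ = $21,769. Book value $76,192.
Year 2: ⌊$76,192 × 200%/9⌋ = $16,931. Book value $59,261.
Year 3: ⌊$59,261 × 200%/9⌋ = $13,169. Book value $46,092.
Year 4: ⌊$46,092 × 200%/9⌋ = $10,242. Book value $35,850.
Year 5: ⌊$35,850 × 200%/9⌋ = $7,966. Book value $27,884.

$7,966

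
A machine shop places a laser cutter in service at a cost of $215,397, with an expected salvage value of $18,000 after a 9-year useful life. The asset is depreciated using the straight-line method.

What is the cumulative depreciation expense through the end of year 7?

$153,531

Depreciable base = $215,397 − $18,000 = $197,397.
Annual expense = $197,397 / 9 = $21,933.
End of year 1: book value $193,464.
End of year 2: book value $171,531.
End of year 3: book value $149,598.
End of year 4: book value $127,665.
End of year 5: book value $105,732.
End of year 6: book value $83,799.
End of year 7: book value $61,866.
Accumulated through year 7 = $215,397 − $61,866 = $153,531.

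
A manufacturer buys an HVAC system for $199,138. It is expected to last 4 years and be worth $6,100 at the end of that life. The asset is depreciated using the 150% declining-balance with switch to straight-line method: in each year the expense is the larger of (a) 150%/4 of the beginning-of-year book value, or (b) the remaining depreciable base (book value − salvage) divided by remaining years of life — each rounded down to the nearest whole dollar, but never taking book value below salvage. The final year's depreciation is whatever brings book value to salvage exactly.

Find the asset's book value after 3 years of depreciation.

$41,945

Depreciable base = $199,138 − $6,100 = $193,038.
Year 1: DB = ⌊$199,138 × 150%/4⌋ = $74,676; SL = ⌊$193,038/4⌋ = $48,259 → take DB $74,676. Book value $124,462.
Year 2: DB = ⌊$124,462 × 150%/4⌋ = $46,673; SL = ⌊$118,362/3⌋ = $39,454 → take DB $46,673. Book value $77,789.
Year 3: DB = ⌊$77,789 × 150%/4⌋ = $29,170; SL = ⌊$71,689/2⌋ = $35,844 → take SL $35,844. Book value $41,945.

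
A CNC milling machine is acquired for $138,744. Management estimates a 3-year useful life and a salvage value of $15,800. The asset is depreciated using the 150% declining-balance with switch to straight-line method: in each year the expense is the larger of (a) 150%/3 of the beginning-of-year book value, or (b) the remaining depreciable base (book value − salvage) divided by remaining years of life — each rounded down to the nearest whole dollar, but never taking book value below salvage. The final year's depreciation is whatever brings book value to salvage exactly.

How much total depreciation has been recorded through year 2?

$104,058

Depreciable base = $138,744 − $15,800 = $122,944.
Year 1: DB = ⌊$138,744 × 150%/3⌋ = $69,372; SL = ⌊$122,944/3⌋ = $40,981 → take DB $69,372. Book value $69,372.
Year 2: DB = ⌊$69,372 × 150%/3⌋ = $34,686; SL = ⌊$53,572/2⌋ = $26,786 → take DB $34,686. Book value $34,686.
Accumulated through year 2 = $138,744 − $34,686 = $104,058.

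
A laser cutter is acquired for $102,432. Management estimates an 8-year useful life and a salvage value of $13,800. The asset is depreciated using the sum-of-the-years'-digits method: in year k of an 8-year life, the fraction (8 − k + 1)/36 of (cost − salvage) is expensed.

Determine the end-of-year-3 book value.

$50,730

Depreciable base = $102,432 − $13,800 = $88,632.
Sum of the years' digits = 8+7+6+5+4+3+2+1 = 36.
Year 1: $88,632 × 8/36 = $19,696. Book value $82,736.
Year 2: $88,632 × 7/36 = $17,234. Book value $65,502.
Year 3: $88,632 × 6/36 = $14,772. Book value $50,730.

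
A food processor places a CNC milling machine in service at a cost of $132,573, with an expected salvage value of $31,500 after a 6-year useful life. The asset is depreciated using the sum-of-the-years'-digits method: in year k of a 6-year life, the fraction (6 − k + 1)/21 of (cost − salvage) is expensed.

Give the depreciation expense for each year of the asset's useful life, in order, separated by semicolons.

Depreciable base = $132,573 − $31,500 = $101,073.
Sum of the years' digits = 6+5+4+3+2+1 = 21.
Year 1: $101,073 × 6/21 = $28,878. Book value $103,695.
Year 2: $101,073 × 5/21 = $24,065. Book value $79,630.
Year 3: $101,073 × 4/21 = $19,252. Book value $60,378.
Year 4: $101,073 × 3/21 = $14,439. Book value $45,939.
Year 5: $101,073 × 2/21 = $9,626. Book value $36,313.
Year 6: $101,073 × 1/21 = $4,813. Book value $31,500.

$28,878; $24,065; $19,252; $14,439; $9,626; $4,813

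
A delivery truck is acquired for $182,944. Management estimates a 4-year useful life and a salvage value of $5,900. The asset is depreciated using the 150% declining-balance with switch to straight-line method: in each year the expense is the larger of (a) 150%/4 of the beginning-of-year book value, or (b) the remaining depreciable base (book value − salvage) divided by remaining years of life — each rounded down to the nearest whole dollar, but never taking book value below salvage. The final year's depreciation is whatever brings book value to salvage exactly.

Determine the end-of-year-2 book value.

Depreciable base = $182,944 − $5,900 = $177,044.
Year 1: DB = ⌊$182,944 × 150%/4⌋ = $68,604; SL = ⌊$177,044/4⌋ = $44,261 → take DB $68,604. Book value $114,340.
Year 2: DB = ⌊$114,340 × 150%/4⌋ = $42,877; SL = ⌊$108,440/3⌋ = $36,146 → take DB $42,877. Book value $71,463.

$71,463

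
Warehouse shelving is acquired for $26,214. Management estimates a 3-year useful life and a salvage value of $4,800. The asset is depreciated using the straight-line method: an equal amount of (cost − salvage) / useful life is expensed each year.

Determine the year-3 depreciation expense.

Depreciable base = $26,214 − $4,800 = $21,414.
Annual expense = $21,414 / 3 = $7,138.

$7,138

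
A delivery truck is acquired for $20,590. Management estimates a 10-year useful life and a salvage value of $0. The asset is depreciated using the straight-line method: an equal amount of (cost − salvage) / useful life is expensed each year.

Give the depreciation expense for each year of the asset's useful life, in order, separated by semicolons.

Depreciable base = $20,590 − $0 = $20,590.
Annual expense = $20,590 / 10 = $2,059.
End of year 1: book value $18,531.
End of year 2: book value $16,472.
End of year 3: book value $14,413.
End of year 4: book value $12,354.
End of year 5: book value $10,295.
End of year 6: book value $8,236.
End of year 7: book value $6,177.
End of year 8: book value $4,118.
End of year 9: book value $2,059.
End of year 10: book value $0.

$2,059; $2,059; $2,059; $2,059; $2,059; $2,059; $2,059; $2,059; $2,059; $2,059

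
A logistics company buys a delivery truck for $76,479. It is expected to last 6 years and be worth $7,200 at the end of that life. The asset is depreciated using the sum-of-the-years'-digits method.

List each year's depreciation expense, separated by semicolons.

Depreciable base = $76,479 − $7,200 = $69,279.
Sum of the years' digits = 6+5+4+3+2+1 = 21.
Year 1: $69,279 × 6/21 = $19,794. Book value $56,685.
Year 2: $69,279 × 5/21 = $16,495. Book value $40,190.
Year 3: $69,279 × 4/21 = $13,196. Book value $26,994.
Year 4: $69,279 × 3/21 = $9,897. Book value $17,097.
Year 5: $69,279 × 2/21 = $6,598. Book value $10,499.
Year 6: $69,279 × 1/21 = $3,299. Book value $7,200.

$19,794; $16,495; $13,196; $9,897; $6,598; $3,299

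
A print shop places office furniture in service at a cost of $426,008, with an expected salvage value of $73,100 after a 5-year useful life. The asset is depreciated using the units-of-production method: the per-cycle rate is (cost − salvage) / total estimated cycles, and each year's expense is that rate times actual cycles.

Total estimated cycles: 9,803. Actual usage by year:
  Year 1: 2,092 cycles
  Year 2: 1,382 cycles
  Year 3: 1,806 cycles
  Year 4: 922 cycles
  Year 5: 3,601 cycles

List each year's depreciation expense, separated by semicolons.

$75,312; $49,752; $65,016; $33,192; $129,636

Depreciable base = $426,008 − $73,100 = $352,908.
Rate = $352,908 / 9,803 cycles = $36 per cycle.
Year 1: 2,092 × $36 = $75,312. Book value $350,696.
Year 2: 1,382 × $36 = $49,752. Book value $300,944.
Year 3: 1,806 × $36 = $65,016. Book value $235,928.
Year 4: 922 × $36 = $33,192. Book value $202,736.
Year 5: 3,601 × $36 = $129,636. Book value $73,100.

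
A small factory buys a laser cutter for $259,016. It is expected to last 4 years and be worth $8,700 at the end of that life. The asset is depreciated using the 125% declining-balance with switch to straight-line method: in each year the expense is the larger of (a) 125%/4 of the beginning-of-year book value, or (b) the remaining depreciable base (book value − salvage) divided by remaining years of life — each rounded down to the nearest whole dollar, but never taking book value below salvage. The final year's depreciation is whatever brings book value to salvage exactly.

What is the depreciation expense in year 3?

$56,458

Depreciable base = $259,016 − $8,700 = $250,316.
Year 1: DB = ⌊$259,016 × 125%/4⌋ = $80,942; SL = ⌊$250,316/4⌋ = $62,579 → take DB $80,942. Book value $178,074.
Year 2: DB = ⌊$178,074 × 125%/4⌋ = $55,648; SL = ⌊$169,374/3⌋ = $56,458 → take SL $56,458. Book value $121,616.
Year 3: DB = ⌊$121,616 × 125%/4⌋ = $38,005; SL = ⌊$112,916/2⌋ = $56,458 → take SL $56,458. Book value $65,158.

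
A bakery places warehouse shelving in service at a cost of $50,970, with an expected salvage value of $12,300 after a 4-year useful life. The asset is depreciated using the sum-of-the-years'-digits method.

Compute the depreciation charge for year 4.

$3,867

Depreciable base = $50,970 − $12,300 = $38,670.
Sum of the years' digits = 4+3+2+1 = 10.
Year 1: $38,670 × 4/10 = $15,468. Book value $35,502.
Year 2: $38,670 × 3/10 = $11,601. Book value $23,901.
Year 3: $38,670 × 2/10 = $7,734. Book value $16,167.
Year 4: $38,670 × 1/10 = $3,867. Book value $12,300.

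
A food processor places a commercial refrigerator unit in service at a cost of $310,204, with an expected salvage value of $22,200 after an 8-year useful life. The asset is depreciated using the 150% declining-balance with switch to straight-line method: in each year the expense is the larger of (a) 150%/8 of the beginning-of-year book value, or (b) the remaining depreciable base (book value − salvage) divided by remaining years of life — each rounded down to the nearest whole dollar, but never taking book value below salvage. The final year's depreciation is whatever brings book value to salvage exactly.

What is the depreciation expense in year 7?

Depreciable base = $310,204 − $22,200 = $288,004.
Year 1: DB = ⌊$310,204 × 150%/8⌋ = $58,163; SL = ⌊$288,004/8⌋ = $36,000 → take DB $58,163. Book value $252,041.
Year 2: DB = ⌊$252,041 × 150%/8⌋ = $47,257; SL = ⌊$229,841/7⌋ = $32,834 → take DB $47,257. Book value $204,784.
Year 3: DB = ⌊$204,784 × 150%/8⌋ = $38,397; SL = ⌊$182,584/6⌋ = $30,430 → take DB $38,397. Book value $166,387.
Year 4: DB = ⌊$166,387 × 150%/8⌋ = $31,197; SL = ⌊$144,187/5⌋ = $28,837 → take DB $31,197. Book value $135,190.
Year 5: DB = ⌊$135,190 × 150%/8⌋ = $25,348; SL = ⌊$112,990/4⌋ = $28,247 → take SL $28,247. Book value $106,943.
Year 6: DB = ⌊$106,943 × 150%/8⌋ = $20,051; SL = ⌊$84,743/3⌋ = $28,247 → take SL $28,247. Book value $78,696.
Year 7: DB = ⌊$78,696 × 150%/8⌋ = $14,755; SL = ⌊$56,496/2⌋ = $28,248 → take SL $28,248. Book value $50,448.

$28,248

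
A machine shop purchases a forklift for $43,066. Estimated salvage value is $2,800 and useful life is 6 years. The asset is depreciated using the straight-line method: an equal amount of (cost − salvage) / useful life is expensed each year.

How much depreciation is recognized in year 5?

$6,711

Depreciable base = $43,066 − $2,800 = $40,266.
Annual expense = $40,266 / 6 = $6,711.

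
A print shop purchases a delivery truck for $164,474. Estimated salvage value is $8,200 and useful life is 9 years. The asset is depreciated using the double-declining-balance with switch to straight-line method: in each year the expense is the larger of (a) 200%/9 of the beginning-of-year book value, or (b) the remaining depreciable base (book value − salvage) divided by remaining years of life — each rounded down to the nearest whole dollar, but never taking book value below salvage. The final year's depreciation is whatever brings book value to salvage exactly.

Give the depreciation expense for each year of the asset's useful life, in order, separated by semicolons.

$36,549; $28,427; $22,110; $17,197; $13,375; $10,403; $9,404; $9,404; $9,405

Depreciable base = $164,474 − $8,200 = $156,274.
Year 1: DB = ⌊$164,474 × 200%/9⌋ = $36,549; SL = ⌊$156,274/9⌋ = $17,363 → take DB $36,549. Book value $127,925.
Year 2: DB = ⌊$127,925 × 200%/9⌋ = $28,427; SL = ⌊$119,725/8⌋ = $14,965 → take DB $28,427. Book value $99,498.
Year 3: DB = ⌊$99,498 × 200%/9⌋ = $22,110; SL = ⌊$91,298/7⌋ = $13,042 → take DB $22,110. Book value $77,388.
Year 4: DB = ⌊$77,388 × 200%/9⌋ = $17,197; SL = ⌊$69,188/6⌋ = $11,531 → take DB $17,197. Book value $60,191.
Year 5: DB = ⌊$60,191 × 200%/9⌋ = $13,375; SL = ⌊$51,991/5⌋ = $10,398 → take DB $13,375. Book value $46,816.
Year 6: DB = ⌊$46,816 × 200%/9⌋ = $10,403; SL = ⌊$38,616/4⌋ = $9,654 → take DB $10,403. Book value $36,413.
Year 7: DB = ⌊$36,413 × 200%/9⌋ = $8,091; SL = ⌊$28,213/3⌋ = $9,404 → take SL $9,404. Book value $27,009.
Year 8: DB = ⌊$27,009 × 200%/9⌋ = $6,002; SL = ⌊$18,809/2⌋ = $9,404 → take SL $9,404. Book value $17,605.
Year 9 (final): $17,605 − $8,200 = $9,405. Book value $8,200.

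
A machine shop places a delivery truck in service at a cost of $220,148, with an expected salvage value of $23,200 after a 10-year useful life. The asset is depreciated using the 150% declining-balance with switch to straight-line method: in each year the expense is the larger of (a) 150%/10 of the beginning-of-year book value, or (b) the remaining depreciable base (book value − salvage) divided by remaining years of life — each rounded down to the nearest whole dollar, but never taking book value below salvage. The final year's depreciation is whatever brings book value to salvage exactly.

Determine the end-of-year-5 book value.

$97,682

Depreciable base = $220,148 − $23,200 = $196,948.
Year 1: DB = ⌊$220,148 × 150%/10⌋ = $33,022; SL = ⌊$196,948/10⌋ = $19,694 → take DB $33,022. Book value $187,126.
Year 2: DB = ⌊$187,126 × 150%/10⌋ = $28,068; SL = ⌊$163,926/9⌋ = $18,214 → take DB $28,068. Book value $159,058.
Year 3: DB = ⌊$159,058 × 150%/10⌋ = $23,858; SL = ⌊$135,858/8⌋ = $16,982 → take DB $23,858. Book value $135,200.
Year 4: DB = ⌊$135,200 × 150%/10⌋ = $20,280; SL = ⌊$112,000/7⌋ = $16,000 → take DB $20,280. Book value $114,920.
Year 5: DB = ⌊$114,920 × 150%/10⌋ = $17,238; SL = ⌊$91,720/6⌋ = $15,286 → take DB $17,238. Book value $97,682.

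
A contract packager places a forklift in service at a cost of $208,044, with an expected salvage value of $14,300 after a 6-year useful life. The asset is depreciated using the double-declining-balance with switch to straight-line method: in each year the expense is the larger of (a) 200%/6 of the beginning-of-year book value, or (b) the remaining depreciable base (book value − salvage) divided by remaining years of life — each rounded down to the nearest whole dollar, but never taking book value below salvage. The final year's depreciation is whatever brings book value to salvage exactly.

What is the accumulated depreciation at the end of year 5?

Depreciable base = $208,044 − $14,300 = $193,744.
Year 1: DB = ⌊$208,044 × 200%/6⌋ = $69,348; SL = ⌊$193,744/6⌋ = $32,290 → take DB $69,348. Book value $138,696.
Year 2: DB = ⌊$138,696 × 200%/6⌋ = $46,232; SL = ⌊$124,396/5⌋ = $24,879 → take DB $46,232. Book value $92,464.
Year 3: DB = ⌊$92,464 × 200%/6⌋ = $30,821; SL = ⌊$78,164/4⌋ = $19,541 → take DB $30,821. Book value $61,643.
Year 4: DB = ⌊$61,643 × 200%/6⌋ = $20,547; SL = ⌊$47,343/3⌋ = $15,781 → take DB $20,547. Book value $41,096.
Year 5: DB = ⌊$41,096 × 200%/6⌋ = $13,698; SL = ⌊$26,796/2⌋ = $13,398 → take DB $13,698. Book value $27,398.
Accumulated through year 5 = $208,044 − $27,398 = $180,646.

$180,646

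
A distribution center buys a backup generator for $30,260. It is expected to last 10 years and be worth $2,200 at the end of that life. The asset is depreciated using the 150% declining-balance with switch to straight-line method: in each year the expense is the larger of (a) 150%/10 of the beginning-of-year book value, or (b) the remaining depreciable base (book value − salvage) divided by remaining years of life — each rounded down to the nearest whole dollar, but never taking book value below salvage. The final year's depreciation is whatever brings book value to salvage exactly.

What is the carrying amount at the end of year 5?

$13,428

Depreciable base = $30,260 − $2,200 = $28,060.
Year 1: DB = ⌊$30,260 × 150%/10⌋ = $4,539; SL = ⌊$28,060/10⌋ = $2,806 → take DB $4,539. Book value $25,721.
Year 2: DB = ⌊$25,721 × 150%/10⌋ = $3,858; SL = ⌊$23,521/9⌋ = $2,613 → take DB $3,858. Book value $21,863.
Year 3: DB = ⌊$21,863 × 150%/10⌋ = $3,279; SL = ⌊$19,663/8⌋ = $2,457 → take DB $3,279. Book value $18,584.
Year 4: DB = ⌊$18,584 × 150%/10⌋ = $2,787; SL = ⌊$16,384/7⌋ = $2,340 → take DB $2,787. Book value $15,797.
Year 5: DB = ⌊$15,797 × 150%/10⌋ = $2,369; SL = ⌊$13,597/6⌋ = $2,266 → take DB $2,369. Book value $13,428.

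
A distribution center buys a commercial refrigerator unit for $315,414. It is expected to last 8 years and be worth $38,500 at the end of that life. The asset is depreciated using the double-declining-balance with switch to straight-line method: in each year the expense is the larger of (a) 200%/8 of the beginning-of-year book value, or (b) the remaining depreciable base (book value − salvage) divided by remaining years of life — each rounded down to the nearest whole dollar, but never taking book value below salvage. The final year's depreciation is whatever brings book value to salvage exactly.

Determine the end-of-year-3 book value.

Depreciable base = $315,414 − $38,500 = $276,914.
Year 1: DB = ⌊$315,414 × 200%/8⌋ = $78,853; SL = ⌊$276,914/8⌋ = $34,614 → take DB $78,853. Book value $236,561.
Year 2: DB = ⌊$236,561 × 200%/8⌋ = $59,140; SL = ⌊$198,061/7⌋ = $28,294 → take DB $59,140. Book value $177,421.
Year 3: DB = ⌊$177,421 × 200%/8⌋ = $44,355; SL = ⌊$138,921/6⌋ = $23,153 → take DB $44,355. Book value $133,066.

$133,066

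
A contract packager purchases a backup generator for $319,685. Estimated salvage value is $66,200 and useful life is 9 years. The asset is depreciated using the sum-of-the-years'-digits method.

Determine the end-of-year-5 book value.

Depreciable base = $319,685 − $66,200 = $253,485.
Sum of the years' digits = 9+8+7+6+5+4+3+2+1 = 45.
Year 1: $253,485 × 9/45 = $50,697. Book value $268,988.
Year 2: $253,485 × 8/45 = $45,064. Book value $223,924.
Year 3: $253,485 × 7/45 = $39,431. Book value $184,493.
Year 4: $253,485 × 6/45 = $33,798. Book value $150,695.
Year 5: $253,485 × 5/45 = $28,165. Book value $122,530.

$122,530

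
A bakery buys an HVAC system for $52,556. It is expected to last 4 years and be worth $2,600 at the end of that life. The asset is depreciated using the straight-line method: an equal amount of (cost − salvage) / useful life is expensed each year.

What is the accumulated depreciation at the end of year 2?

Depreciable base = $52,556 − $2,600 = $49,956.
Annual expense = $49,956 / 4 = $12,489.
End of year 1: book value $40,067.
End of year 2: book value $27,578.
Accumulated through year 2 = $52,556 − $27,578 = $24,978.

$24,978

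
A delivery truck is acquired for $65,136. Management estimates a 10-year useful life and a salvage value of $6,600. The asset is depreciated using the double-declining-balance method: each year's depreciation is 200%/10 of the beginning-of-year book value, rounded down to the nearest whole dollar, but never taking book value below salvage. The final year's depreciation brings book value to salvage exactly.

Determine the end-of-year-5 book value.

$21,345

Depreciable base = $65,136 − $6,600 = $58,536.
Year 1: ⌊$65,136 × 200%/10⌋ = $13,027. Book value $52,109.
Year 2: ⌊$52,109 × 200%/10⌋ = $10,421. Book value $41,688.
Year 3: ⌊$41,688 × 200%/10⌋ = $8,337. Book value $33,351.
Year 4: ⌊$33,351 × 200%/10⌋ = $6,670. Book value $26,681.
Year 5: ⌊$26,681 × 200%/10⌋ = $5,336. Book value $21,345.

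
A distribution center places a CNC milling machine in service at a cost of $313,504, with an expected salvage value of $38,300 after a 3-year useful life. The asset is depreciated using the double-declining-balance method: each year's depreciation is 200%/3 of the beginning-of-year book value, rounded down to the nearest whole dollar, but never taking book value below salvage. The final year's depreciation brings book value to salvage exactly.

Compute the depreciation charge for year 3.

Depreciable base = $313,504 − $38,300 = $275,204.
Year 1: ⌊$313,504 × 200%/3⌋ = $209,002. Book value $104,502.
Year 2: ⌊$104,502 × 200%/3⌋ = $69,668, capped at $66,202. Book value $38,300.
Year 3 (final): $38,300 − $38,300 = $0. Book value $38,300.

$0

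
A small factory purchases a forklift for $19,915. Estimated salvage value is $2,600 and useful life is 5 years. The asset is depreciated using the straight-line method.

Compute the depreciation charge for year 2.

Depreciable base = $19,915 − $2,600 = $17,315.
Annual expense = $17,315 / 5 = $3,463.

$3,463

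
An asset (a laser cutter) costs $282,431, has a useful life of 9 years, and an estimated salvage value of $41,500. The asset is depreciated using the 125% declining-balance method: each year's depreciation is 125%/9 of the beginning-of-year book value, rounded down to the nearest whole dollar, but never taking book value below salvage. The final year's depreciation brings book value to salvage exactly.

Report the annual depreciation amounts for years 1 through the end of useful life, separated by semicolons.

Depreciable base = $282,431 − $41,500 = $240,931.
Year 1: ⌊$282,431 × 125%/9⌋ = $39,226. Book value $243,205.
Year 2: ⌊$243,205 × 125%/9⌋ = $33,778. Book value $209,427.
Year 3: ⌊$209,427 × 125%/9⌋ = $29,087. Book value $180,340.
Year 4: ⌊$180,340 × 125%/9⌋ = $25,047. Book value $155,293.
Year 5: ⌊$155,293 × 125%/9⌋ = $21,568. Book value $133,725.
Year 6: ⌊$133,725 × 125%/9⌋ = $18,572. Book value $115,153.
Year 7: ⌊$115,153 × 125%/9⌋ = $15,993. Book value $99,160.
Year 8: ⌊$99,160 × 125%/9⌋ = $13,772. Book value $85,388.
Year 9 (final): $85,388 − $41,500 = $43,888. Book value $41,500.

$39,226; $33,778; $29,087; $25,047; $21,568; $18,572; $15,993; $13,772; $43,888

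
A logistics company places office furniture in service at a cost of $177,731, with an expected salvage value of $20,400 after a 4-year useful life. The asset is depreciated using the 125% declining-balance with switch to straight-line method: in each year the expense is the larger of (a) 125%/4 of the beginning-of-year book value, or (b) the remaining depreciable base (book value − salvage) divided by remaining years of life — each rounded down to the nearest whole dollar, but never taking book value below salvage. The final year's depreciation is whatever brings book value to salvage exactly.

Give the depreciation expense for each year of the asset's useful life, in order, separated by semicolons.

$55,540; $38,184; $31,803; $31,804

Depreciable base = $177,731 − $20,400 = $157,331.
Year 1: DB = ⌊$177,731 × 125%/4⌋ = $55,540; SL = ⌊$157,331/4⌋ = $39,332 → take DB $55,540. Book value $122,191.
Year 2: DB = ⌊$122,191 × 125%/4⌋ = $38,184; SL = ⌊$101,791/3⌋ = $33,930 → take DB $38,184. Book value $84,007.
Year 3: DB = ⌊$84,007 × 125%/4⌋ = $26,252; SL = ⌊$63,607/2⌋ = $31,803 → take SL $31,803. Book value $52,204.
Year 4 (final): $52,204 − $20,400 = $31,804. Book value $20,400.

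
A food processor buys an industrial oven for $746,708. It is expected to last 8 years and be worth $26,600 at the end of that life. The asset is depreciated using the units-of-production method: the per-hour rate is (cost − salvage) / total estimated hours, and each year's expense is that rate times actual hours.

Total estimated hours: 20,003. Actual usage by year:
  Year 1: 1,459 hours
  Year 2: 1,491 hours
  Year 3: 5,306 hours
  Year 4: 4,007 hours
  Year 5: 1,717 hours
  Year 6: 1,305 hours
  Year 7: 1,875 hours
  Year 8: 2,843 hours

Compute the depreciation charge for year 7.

$67,500

Depreciable base = $746,708 − $26,600 = $720,108.
Rate = $720,108 / 20,003 hours = $36 per hour.
Year 1: 1,459 × $36 = $52,524. Book value $694,184.
Year 2: 1,491 × $36 = $53,676. Book value $640,508.
Year 3: 5,306 × $36 = $191,016. Book value $449,492.
Year 4: 4,007 × $36 = $144,252. Book value $305,240.
Year 5: 1,717 × $36 = $61,812. Book value $243,428.
Year 6: 1,305 × $36 = $46,980. Book value $196,448.
Year 7: 1,875 × $36 = $67,500. Book value $128,948.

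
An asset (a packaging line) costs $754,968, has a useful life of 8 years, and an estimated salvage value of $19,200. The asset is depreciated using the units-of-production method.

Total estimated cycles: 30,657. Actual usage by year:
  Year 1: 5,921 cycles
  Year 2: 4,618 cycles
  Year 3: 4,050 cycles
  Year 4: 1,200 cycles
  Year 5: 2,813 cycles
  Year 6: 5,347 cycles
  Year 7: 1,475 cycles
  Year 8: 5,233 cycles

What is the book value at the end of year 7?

$144,792

Depreciable base = $754,968 − $19,200 = $735,768.
Rate = $735,768 / 30,657 cycles = $24 per cycle.
Year 1: 5,921 × $24 = $142,104. Book value $612,864.
Year 2: 4,618 × $24 = $110,832. Book value $502,032.
Year 3: 4,050 × $24 = $97,200. Book value $404,832.
Year 4: 1,200 × $24 = $28,800. Book value $376,032.
Year 5: 2,813 × $24 = $67,512. Book value $308,520.
Year 6: 5,347 × $24 = $128,328. Book value $180,192.
Year 7: 1,475 × $24 = $35,400. Book value $144,792.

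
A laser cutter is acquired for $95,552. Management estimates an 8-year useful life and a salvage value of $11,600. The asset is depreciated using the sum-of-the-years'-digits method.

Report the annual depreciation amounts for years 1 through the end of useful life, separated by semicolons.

$18,656; $16,324; $13,992; $11,660; $9,328; $6,996; $4,664; $2,332

Depreciable base = $95,552 − $11,600 = $83,952.
Sum of the years' digits = 8+7+6+5+4+3+2+1 = 36.
Year 1: $83,952 × 8/36 = $18,656. Book value $76,896.
Year 2: $83,952 × 7/36 = $16,324. Book value $60,572.
Year 3: $83,952 × 6/36 = $13,992. Book value $46,580.
Year 4: $83,952 × 5/36 = $11,660. Book value $34,920.
Year 5: $83,952 × 4/36 = $9,328. Book value $25,592.
Year 6: $83,952 × 3/36 = $6,996. Book value $18,596.
Year 7: $83,952 × 2/36 = $4,664. Book value $13,932.
Year 8: $83,952 × 1/36 = $2,332. Book value $11,600.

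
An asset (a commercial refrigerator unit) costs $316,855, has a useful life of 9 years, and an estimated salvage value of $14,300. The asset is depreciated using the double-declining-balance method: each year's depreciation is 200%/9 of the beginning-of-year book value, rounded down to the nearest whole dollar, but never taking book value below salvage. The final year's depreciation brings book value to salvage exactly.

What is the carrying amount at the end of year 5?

$90,187

Depreciable base = $316,855 − $14,300 = $302,555.
Year 1: ⌊$316,855 × 200%/9⌋ = $70,412. Book value $246,443.
Year 2: ⌊$246,443 × 200%/9⌋ = $54,765. Book value $191,678.
Year 3: ⌊$191,678 × 200%/9⌋ = $42,595. Book value $149,083.
Year 4: ⌊$149,083 × 200%/9⌋ = $33,129. Book value $115,954.
Year 5: ⌊$115,954 × 200%/9⌋ = $25,767. Book value $90,187.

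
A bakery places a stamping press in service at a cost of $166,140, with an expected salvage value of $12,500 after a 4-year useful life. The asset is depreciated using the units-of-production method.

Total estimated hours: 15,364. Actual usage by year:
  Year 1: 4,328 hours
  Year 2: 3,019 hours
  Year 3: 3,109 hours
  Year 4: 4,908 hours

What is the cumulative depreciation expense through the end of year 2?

$73,470

Depreciable base = $166,140 − $12,500 = $153,640.
Rate = $153,640 / 15,364 hours = $10 per hour.
Year 1: 4,328 × $10 = $43,280. Book value $122,860.
Year 2: 3,019 × $10 = $30,190. Book value $92,670.
Accumulated through year 2 = $166,140 − $92,670 = $73,470.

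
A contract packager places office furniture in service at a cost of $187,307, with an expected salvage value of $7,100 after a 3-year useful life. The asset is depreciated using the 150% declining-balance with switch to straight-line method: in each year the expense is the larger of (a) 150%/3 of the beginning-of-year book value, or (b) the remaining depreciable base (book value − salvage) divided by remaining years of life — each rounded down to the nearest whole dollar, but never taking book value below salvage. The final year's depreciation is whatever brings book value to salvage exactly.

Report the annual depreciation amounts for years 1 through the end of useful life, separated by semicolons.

Depreciable base = $187,307 − $7,100 = $180,207.
Year 1: DB = ⌊$187,307 × 150%/3⌋ = $93,653; SL = ⌊$180,207/3⌋ = $60,069 → take DB $93,653. Book value $93,654.
Year 2: DB = ⌊$93,654 × 150%/3⌋ = $46,827; SL = ⌊$86,554/2⌋ = $43,277 → take DB $46,827. Book value $46,827.
Year 3 (final): $46,827 − $7,100 = $39,727. Book value $7,100.

$93,653; $46,827; $39,727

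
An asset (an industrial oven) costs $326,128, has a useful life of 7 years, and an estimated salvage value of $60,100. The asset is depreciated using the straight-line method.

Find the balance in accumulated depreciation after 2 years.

$76,008

Depreciable base = $326,128 − $60,100 = $266,028.
Annual expense = $266,028 / 7 = $38,004.
End of year 1: book value $288,124.
End of year 2: book value $250,120.
Accumulated through year 2 = $326,128 − $250,120 = $76,008.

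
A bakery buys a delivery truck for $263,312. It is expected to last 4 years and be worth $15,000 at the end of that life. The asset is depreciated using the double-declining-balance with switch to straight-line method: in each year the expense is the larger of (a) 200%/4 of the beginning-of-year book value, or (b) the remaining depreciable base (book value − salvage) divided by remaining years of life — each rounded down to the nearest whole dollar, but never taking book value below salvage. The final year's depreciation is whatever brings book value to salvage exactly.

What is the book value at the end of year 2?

$65,828

Depreciable base = $263,312 − $15,000 = $248,312.
Year 1: DB = ⌊$263,312 × 200%/4⌋ = $131,656; SL = ⌊$248,312/4⌋ = $62,078 → take DB $131,656. Book value $131,656.
Year 2: DB = ⌊$131,656 × 200%/4⌋ = $65,828; SL = ⌊$116,656/3⌋ = $38,885 → take DB $65,828. Book value $65,828.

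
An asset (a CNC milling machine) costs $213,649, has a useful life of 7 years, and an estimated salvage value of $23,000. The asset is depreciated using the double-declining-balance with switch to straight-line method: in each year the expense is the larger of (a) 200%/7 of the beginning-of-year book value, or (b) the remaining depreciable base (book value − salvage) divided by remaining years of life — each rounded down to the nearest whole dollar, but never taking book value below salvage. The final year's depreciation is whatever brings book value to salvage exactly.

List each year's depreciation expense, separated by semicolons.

$61,042; $43,602; $31,144; $22,246; $15,890; $11,350; $5,375

Depreciable base = $213,649 − $23,000 = $190,649.
Year 1: DB = ⌊$213,649 × 200%/7⌋ = $61,042; SL = ⌊$190,649/7⌋ = $27,235 → take DB $61,042. Book value $152,607.
Year 2: DB = ⌊$152,607 × 200%/7⌋ = $43,602; SL = ⌊$129,607/6⌋ = $21,601 → take DB $43,602. Book value $109,005.
Year 3: DB = ⌊$109,005 × 200%/7⌋ = $31,144; SL = ⌊$86,005/5⌋ = $17,201 → take DB $31,144. Book value $77,861.
Year 4: DB = ⌊$77,861 × 200%/7⌋ = $22,246; SL = ⌊$54,861/4⌋ = $13,715 → take DB $22,246. Book value $55,615.
Year 5: DB = ⌊$55,615 × 200%/7⌋ = $15,890; SL = ⌊$32,615/3⌋ = $10,871 → take DB $15,890. Book value $39,725.
Year 6: DB = ⌊$39,725 × 200%/7⌋ = $11,350; SL = ⌊$16,725/2⌋ = $8,362 → take DB $11,350. Book value $28,375.
Year 7 (final): $28,375 − $23,000 = $5,375. Book value $23,000.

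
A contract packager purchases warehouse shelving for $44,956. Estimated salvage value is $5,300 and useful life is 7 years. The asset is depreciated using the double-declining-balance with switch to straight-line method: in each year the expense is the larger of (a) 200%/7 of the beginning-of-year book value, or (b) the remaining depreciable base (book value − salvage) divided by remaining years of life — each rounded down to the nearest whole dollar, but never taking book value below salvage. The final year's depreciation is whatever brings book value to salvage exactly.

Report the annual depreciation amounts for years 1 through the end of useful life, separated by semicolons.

Depreciable base = $44,956 − $5,300 = $39,656.
Year 1: DB = ⌊$44,956 × 200%/7⌋ = $12,844; SL = ⌊$39,656/7⌋ = $5,665 → take DB $12,844. Book value $32,112.
Year 2: DB = ⌊$32,112 × 200%/7⌋ = $9,174; SL = ⌊$26,812/6⌋ = $4,468 → take DB $9,174. Book value $22,938.
Year 3: DB = ⌊$22,938 × 200%/7⌋ = $6,553; SL = ⌊$17,638/5⌋ = $3,527 → take DB $6,553. Book value $16,385.
Year 4: DB = ⌊$16,385 × 200%/7⌋ = $4,681; SL = ⌊$11,085/4⌋ = $2,771 → take DB $4,681. Book value $11,704.
Year 5: DB = ⌊$11,704 × 200%/7⌋ = $3,344; SL = ⌊$6,404/3⌋ = $2,134 → take DB $3,344. Book value $8,360.
Year 6: DB = ⌊$8,360 × 200%/7⌋ = $2,388; SL = ⌊$3,060/2⌋ = $1,530 → take DB $2,388. Book value $5,972.
Year 7 (final): $5,972 − $5,300 = $672. Book value $5,300.

$12,844; $9,174; $6,553; $4,681; $3,344; $2,388; $672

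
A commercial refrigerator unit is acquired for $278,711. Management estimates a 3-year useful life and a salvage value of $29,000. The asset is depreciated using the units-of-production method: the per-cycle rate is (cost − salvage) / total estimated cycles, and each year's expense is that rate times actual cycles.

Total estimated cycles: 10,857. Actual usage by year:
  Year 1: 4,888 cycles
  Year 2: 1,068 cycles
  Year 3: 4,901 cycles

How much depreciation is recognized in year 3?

Depreciable base = $278,711 − $29,000 = $249,711.
Rate = $249,711 / 10,857 cycles = $23 per cycle.
Year 1: 4,888 × $23 = $112,424. Book value $166,287.
Year 2: 1,068 × $23 = $24,564. Book value $141,723.
Year 3: 4,901 × $23 = $112,723. Book value $29,000.

$112,723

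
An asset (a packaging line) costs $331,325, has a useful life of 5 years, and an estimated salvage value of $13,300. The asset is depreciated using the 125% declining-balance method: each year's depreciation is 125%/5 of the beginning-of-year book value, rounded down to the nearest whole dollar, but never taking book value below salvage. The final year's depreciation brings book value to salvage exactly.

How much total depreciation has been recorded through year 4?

$226,490

Depreciable base = $331,325 − $13,300 = $318,025.
Year 1: ⌊$331,325 × 125%/5⌋ = $82,831. Book value $248,494.
Year 2: ⌊$248,494 × 125%/5⌋ = $62,123. Book value $186,371.
Year 3: ⌊$186,371 × 125%/5⌋ = $46,592. Book value $139,779.
Year 4: ⌊$139,779 × 125%/5⌋ = $34,944. Book value $104,835.
Accumulated through year 4 = $331,325 − $104,835 = $226,490.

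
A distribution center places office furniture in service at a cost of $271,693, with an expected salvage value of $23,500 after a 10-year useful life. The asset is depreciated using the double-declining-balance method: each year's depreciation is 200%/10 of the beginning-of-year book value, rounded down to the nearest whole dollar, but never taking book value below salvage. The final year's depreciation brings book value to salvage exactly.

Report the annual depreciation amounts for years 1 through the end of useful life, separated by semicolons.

Depreciable base = $271,693 − $23,500 = $248,193.
Year 1: ⌊$271,693 × 200%/10⌋ = $54,338. Book value $217,355.
Year 2: ⌊$217,355 × 200%/10⌋ = $43,471. Book value $173,884.
Year 3: ⌊$173,884 × 200%/10⌋ = $34,776. Book value $139,108.
Year 4: ⌊$139,108 × 200%/10⌋ = $27,821. Book value $111,287.
Year 5: ⌊$111,287 × 200%/10⌋ = $22,257. Book value $89,030.
Year 6: ⌊$89,030 × 200%/10⌋ = $17,806. Book value $71,224.
Year 7: ⌊$71,224 × 200%/10⌋ = $14,244. Book value $56,980.
Year 8: ⌊$56,980 × 200%/10⌋ = $11,396. Book value $45,584.
Year 9: ⌊$45,584 × 200%/10⌋ = $9,116. Book value $36,468.
Year 10 (final): $36,468 − $23,500 = $12,968. Book value $23,500.

$54,338; $43,471; $34,776; $27,821; $22,257; $17,806; $14,244; $11,396; $9,116; $12,968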